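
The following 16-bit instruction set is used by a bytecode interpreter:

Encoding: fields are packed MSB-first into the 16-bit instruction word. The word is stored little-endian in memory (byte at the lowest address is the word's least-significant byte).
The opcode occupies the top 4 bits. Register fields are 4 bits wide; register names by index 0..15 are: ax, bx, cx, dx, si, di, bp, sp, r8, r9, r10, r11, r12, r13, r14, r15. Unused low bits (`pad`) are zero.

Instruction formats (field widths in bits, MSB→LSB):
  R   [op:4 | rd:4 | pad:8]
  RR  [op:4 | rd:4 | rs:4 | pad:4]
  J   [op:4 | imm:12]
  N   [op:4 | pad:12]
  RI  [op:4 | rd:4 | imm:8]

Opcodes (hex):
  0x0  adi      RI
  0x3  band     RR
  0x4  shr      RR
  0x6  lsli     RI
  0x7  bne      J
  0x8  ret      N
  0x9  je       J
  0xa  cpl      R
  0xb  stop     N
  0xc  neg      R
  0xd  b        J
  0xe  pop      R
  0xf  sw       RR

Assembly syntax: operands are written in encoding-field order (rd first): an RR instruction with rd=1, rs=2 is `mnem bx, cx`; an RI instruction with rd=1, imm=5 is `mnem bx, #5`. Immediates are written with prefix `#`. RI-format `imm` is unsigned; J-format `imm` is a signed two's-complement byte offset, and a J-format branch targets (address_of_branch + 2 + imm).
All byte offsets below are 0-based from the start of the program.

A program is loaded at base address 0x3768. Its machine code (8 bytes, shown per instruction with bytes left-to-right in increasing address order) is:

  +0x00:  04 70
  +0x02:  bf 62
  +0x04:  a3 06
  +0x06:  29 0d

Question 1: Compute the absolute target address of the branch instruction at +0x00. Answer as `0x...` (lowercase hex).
@+00  little-endian(04 70) = 0x7004
  opcode bits[15:12]=0x7: bne/J
  [11:0] imm=4 = #4
  target = base 0x3768 + off 0x00 + 2 + imm 4 = 0x376e

0x376e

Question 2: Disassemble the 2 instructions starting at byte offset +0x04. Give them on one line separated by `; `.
[04] a3 06 → 0x06a3
  top 4b → 0x0 → adi [RI]
  rd@[11:8]=0x6 ⇒ bp
  imm@[7:0]=0xa3 ⇒ #163
[06] 29 0d → 0x0d29
  top 4b → 0x0 → adi [RI]
  rd@[11:8]=0xd ⇒ r13
  imm@[7:0]=0x29 ⇒ #41

adi bp, #163; adi r13, #41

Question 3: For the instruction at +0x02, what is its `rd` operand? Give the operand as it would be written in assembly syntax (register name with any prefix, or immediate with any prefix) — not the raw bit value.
cx

[02] bf 62 → 0x62bf
  op=0x62bf>>12=0x6 ⇒ lsli (RI)
  rd@[11:8]=0x2 ⇒ cx
  imm@[7:0]=0xbf ⇒ #191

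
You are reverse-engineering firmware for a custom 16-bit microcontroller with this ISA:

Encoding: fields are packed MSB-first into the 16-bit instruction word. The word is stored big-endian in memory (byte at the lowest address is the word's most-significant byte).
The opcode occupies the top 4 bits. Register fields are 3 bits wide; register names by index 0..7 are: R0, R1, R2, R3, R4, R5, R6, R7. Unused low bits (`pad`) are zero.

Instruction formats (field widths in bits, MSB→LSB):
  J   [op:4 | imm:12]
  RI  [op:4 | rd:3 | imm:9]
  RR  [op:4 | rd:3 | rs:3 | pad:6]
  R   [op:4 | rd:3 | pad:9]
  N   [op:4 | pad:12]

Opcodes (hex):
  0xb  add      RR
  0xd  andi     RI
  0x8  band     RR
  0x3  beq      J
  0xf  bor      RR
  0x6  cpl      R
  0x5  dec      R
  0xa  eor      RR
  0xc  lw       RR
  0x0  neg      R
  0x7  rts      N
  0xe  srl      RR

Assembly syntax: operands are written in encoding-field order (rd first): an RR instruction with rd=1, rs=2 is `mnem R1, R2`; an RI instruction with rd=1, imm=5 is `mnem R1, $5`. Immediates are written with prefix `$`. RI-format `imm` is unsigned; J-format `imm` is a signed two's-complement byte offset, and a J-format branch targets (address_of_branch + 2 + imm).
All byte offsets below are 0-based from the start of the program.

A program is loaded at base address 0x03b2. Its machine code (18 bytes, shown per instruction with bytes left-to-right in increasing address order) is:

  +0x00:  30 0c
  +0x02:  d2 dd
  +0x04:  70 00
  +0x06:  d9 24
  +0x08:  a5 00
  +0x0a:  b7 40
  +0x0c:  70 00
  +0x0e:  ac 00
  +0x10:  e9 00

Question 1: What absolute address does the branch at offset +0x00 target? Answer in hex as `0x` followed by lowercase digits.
0x03c0

off 0x00: read 30 0c as big → 0x300c
  top 4b → 0x3 → beq [J]
  [11:0] imm=12 = $12
  target = base 0x03b2 + off 0x00 + 2 + imm 12 = 0x03c0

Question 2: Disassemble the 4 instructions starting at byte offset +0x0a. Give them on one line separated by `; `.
add R3, R5; rts; eor R6, R0; srl R4, R4

off 0x0a: read b7 40 as big → 0xb740
  op=0xb740>>12=0xb ⇒ add (RR)
  rd@[11:9]=0x3 ⇒ R3
  rs@[8:6]=0x5 ⇒ R5
off 0x0c: read 70 00 as big → 0x7000
  op=0x7000>>12=0x7 ⇒ rts (N)
off 0x0e: read ac 00 as big → 0xac00
  op=0xac00>>12=0xa ⇒ eor (RR)
  rd@[11:9]=0x6 ⇒ R6
  rs@[8:6]=0x0 ⇒ R0
off 0x10: read e9 00 as big → 0xe900
  op=0xe900>>12=0xe ⇒ srl (RR)
  rd@[11:9]=0x4 ⇒ R4
  rs@[8:6]=0x4 ⇒ R4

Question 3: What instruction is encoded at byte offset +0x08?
eor R2, R4

@+08  big-endian(a5 00) = 0xa500
  op=0xa500>>12=0xa ⇒ eor (RR)
  rd: (w>>9)&0x7=0x2 → R2
  rs: (w>>6)&0x7=0x4 → R4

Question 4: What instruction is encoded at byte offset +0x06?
[06] d9 24 → 0xd924
  opcode bits[15:12]=0xd: andi/RI
  rd@[11:9]=0x4 ⇒ R4
  imm@[8:0]=0x124 ⇒ $292

andi R4, $292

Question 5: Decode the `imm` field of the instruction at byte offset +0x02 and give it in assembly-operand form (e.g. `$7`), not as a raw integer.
[02] d2 dd → 0xd2dd
  opcode bits[15:12]=0xd: andi/RI
  rd@[11:9]=0x1 ⇒ R1
  imm@[8:0]=0xdd ⇒ $221

$221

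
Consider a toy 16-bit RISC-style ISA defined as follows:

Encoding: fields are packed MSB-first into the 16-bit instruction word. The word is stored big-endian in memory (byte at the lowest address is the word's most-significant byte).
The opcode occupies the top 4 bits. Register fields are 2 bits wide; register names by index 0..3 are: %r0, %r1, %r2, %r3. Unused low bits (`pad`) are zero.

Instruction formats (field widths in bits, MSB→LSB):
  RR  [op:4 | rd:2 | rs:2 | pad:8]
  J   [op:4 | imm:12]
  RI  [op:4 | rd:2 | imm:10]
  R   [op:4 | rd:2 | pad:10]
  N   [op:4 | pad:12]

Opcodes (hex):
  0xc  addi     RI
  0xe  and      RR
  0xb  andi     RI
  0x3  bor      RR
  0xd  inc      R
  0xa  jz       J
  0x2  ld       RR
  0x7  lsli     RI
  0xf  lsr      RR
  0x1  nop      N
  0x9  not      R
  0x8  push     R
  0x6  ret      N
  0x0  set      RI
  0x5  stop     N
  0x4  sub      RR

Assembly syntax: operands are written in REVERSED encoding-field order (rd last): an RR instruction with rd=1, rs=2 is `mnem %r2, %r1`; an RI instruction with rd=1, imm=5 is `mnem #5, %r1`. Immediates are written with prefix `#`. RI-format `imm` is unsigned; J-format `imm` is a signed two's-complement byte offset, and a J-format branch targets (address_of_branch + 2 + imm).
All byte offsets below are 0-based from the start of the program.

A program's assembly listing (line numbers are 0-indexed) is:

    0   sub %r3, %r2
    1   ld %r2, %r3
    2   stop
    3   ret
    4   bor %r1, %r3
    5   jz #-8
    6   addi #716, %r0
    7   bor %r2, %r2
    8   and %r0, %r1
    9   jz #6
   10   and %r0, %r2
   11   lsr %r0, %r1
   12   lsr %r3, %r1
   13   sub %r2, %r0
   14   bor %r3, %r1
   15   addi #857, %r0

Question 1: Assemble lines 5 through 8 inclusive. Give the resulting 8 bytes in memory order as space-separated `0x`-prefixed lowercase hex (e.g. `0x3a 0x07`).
0xaf 0xf8 0xc2 0xcc 0x3a 0x00 0xe4 0x00

line 5 (jz): pack op=0xa:4|imm=-8:12 = 0xaff8; big→ af f8
line 6 (addi): pack op=0xc:4|rd=0:2|imm=716:10 = 0xc2cc; big→ c2 cc
line 7 (bor): pack op=0x3:4|rd=2:2|rs=2:2|pad=0:8 = 0x3a00; big→ 3a 00
line 8 (and): pack op=0xe:4|rd=1:2|rs=0:2|pad=0:8 = 0xe400; big→ e4 00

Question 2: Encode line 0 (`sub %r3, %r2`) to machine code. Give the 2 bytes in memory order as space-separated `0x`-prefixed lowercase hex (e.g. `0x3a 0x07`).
0x4b 0x00

0. sub fields op=0x4:4|rd=2:2|rs=3:2|pad=0:8 → word 4b00h → 4b 00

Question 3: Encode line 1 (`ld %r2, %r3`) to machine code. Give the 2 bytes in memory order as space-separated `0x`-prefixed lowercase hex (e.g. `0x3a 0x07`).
line 1 (ld): pack op=0x2:4|rd=3:2|rs=2:2|pad=0:8 = 0x2e00; big→ 2e 00

0x2e 0x00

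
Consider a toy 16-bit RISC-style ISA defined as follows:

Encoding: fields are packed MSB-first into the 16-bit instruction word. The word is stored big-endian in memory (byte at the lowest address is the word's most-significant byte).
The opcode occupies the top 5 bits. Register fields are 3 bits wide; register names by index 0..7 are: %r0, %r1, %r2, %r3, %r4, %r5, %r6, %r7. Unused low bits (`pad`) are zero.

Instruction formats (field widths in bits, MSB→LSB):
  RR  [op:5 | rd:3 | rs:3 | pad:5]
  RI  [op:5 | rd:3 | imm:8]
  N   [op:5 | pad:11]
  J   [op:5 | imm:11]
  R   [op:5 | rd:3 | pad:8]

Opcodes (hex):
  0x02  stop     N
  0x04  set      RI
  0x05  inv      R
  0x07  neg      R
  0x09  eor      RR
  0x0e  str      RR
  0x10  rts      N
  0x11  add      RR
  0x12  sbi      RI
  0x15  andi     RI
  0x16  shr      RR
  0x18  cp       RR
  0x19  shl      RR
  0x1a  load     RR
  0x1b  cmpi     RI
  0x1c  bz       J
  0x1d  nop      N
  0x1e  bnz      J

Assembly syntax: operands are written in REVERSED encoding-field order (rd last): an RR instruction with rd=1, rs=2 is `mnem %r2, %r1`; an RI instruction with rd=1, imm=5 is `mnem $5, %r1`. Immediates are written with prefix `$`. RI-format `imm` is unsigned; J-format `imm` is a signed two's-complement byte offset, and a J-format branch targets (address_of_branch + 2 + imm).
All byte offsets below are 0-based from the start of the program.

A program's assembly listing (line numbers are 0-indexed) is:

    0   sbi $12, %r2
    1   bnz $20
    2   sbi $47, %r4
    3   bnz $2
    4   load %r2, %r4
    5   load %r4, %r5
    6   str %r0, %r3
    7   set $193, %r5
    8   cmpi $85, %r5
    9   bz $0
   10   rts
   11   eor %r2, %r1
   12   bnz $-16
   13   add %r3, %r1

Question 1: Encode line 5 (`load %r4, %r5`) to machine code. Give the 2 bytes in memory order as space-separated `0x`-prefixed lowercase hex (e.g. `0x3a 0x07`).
5. load fields op=0x1a:5|rd=5:3|rs=4:3|pad=0:5 → word d580h → d5 80

0xd5 0x80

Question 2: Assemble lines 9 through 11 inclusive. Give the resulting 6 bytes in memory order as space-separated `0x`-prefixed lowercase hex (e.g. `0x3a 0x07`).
0xe0 0x00 0x80 0x00 0x49 0x40

9. bz fields op=0x1c:5|imm=0:11 → word e000h → e0 00
10. rts fields op=0x10:5|pad=0:11 → word 8000h → 80 00
11. eor fields op=0x9:5|rd=1:3|rs=2:3|pad=0:5 → word 4940h → 49 40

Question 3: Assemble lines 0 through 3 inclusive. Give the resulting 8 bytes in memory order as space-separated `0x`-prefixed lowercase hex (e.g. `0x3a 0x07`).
L0: sbi op=0x12:5|rd=2:3|imm=12:8 ⇒ 0x920c ⇒ big 92 0c
L1: bnz op=0x1e:5|imm=20:11 ⇒ 0xf014 ⇒ big f0 14
L2: sbi op=0x12:5|rd=4:3|imm=47:8 ⇒ 0x942f ⇒ big 94 2f
L3: bnz op=0x1e:5|imm=2:11 ⇒ 0xf002 ⇒ big f0 02

0x92 0x0c 0xf0 0x14 0x94 0x2f 0xf0 0x02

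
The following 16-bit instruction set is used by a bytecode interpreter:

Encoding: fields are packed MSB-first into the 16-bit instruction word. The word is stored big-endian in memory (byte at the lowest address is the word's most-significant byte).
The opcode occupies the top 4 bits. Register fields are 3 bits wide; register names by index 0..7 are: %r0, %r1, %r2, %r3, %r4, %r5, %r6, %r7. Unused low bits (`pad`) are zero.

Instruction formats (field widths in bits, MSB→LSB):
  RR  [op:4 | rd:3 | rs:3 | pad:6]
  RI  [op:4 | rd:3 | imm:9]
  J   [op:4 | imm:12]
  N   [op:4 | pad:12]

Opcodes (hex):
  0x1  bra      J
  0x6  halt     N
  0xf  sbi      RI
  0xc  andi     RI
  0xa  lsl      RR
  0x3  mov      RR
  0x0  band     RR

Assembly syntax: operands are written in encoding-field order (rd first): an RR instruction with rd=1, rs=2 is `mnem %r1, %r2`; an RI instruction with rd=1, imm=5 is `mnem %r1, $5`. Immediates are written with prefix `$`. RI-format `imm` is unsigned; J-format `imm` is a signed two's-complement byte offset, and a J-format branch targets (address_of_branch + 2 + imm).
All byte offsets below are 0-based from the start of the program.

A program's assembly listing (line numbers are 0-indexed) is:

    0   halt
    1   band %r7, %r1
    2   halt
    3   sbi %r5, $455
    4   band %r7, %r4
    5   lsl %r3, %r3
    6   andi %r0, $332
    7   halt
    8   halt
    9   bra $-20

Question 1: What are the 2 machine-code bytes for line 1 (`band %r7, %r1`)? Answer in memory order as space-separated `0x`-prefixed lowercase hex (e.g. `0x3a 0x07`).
L1: band op=0x0:4|rd=7:3|rs=1:3|pad=0:6 ⇒ 0x0e40 ⇒ big 0e 40

0x0e 0x40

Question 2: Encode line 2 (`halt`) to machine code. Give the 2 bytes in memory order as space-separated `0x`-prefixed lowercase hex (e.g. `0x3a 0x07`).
L2: halt op=0x6:4|pad=0:12 ⇒ 0x6000 ⇒ big 60 00

0x60 0x00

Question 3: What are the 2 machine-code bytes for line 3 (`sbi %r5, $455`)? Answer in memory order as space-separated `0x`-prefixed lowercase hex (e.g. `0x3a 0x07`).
L3: sbi op=0xf:4|rd=5:3|imm=455:9 ⇒ 0xfbc7 ⇒ big fb c7

0xfb 0xc7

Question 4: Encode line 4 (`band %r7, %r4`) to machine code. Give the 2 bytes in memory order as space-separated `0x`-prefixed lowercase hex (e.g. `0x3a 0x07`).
4. band fields op=0x0:4|rd=7:3|rs=4:3|pad=0:6 → word 0f00h → 0f 00

0x0f 0x00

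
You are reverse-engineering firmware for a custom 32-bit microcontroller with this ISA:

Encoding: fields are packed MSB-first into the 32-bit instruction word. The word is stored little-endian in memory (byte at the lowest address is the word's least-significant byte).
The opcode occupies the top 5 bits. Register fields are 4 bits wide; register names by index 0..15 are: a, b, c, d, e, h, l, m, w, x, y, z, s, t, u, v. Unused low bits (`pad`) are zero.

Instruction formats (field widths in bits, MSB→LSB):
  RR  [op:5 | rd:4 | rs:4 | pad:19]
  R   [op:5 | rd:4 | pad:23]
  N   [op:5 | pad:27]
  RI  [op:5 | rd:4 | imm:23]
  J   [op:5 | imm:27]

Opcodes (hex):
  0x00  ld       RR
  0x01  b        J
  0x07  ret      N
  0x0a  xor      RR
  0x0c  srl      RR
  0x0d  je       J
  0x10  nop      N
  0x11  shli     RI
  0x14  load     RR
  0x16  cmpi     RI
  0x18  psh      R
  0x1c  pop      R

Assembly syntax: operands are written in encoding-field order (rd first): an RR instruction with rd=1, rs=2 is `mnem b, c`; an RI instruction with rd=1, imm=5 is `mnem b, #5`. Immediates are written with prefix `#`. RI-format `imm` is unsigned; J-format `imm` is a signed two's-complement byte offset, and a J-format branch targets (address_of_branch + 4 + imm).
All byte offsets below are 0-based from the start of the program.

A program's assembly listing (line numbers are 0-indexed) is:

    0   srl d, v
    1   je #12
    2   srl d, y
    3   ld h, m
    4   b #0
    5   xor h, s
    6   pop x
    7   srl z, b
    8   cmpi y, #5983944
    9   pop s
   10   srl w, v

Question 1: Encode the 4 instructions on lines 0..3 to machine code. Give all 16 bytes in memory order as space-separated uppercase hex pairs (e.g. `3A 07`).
line 0 (srl): pack op=0xc:5|rd=3:4|rs=15:4|pad=0:19 = 0x61f80000; little→ 00 00 f8 61
line 1 (je): pack op=0xd:5|imm=12:27 = 0x6800000c; little→ 0c 00 00 68
line 2 (srl): pack op=0xc:5|rd=3:4|rs=10:4|pad=0:19 = 0x61d00000; little→ 00 00 d0 61
line 3 (ld): pack op=0x0:5|rd=5:4|rs=7:4|pad=0:19 = 0x02b80000; little→ 00 00 b8 02

00 00 F8 61 0C 00 00 68 00 00 D0 61 00 00 B8 02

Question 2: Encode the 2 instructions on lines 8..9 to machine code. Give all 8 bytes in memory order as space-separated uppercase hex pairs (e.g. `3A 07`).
L8: cmpi op=0x16:5|rd=10:4|imm=5983944:23 ⇒ 0xb55b4ec8 ⇒ little c8 4e 5b b5
L9: pop op=0x1c:5|rd=12:4|pad=0:23 ⇒ 0xe6000000 ⇒ little 00 00 00 e6

C8 4E 5B B5 00 00 00 E6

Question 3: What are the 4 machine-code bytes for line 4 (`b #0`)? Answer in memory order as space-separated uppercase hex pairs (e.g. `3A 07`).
L4: b op=0x1:5|imm=0:27 ⇒ 0x08000000 ⇒ little 00 00 00 08

00 00 00 08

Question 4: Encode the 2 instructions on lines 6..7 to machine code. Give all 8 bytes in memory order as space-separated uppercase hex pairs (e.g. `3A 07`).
L6: pop op=0x1c:5|rd=9:4|pad=0:23 ⇒ 0xe4800000 ⇒ little 00 00 80 e4
L7: srl op=0xc:5|rd=11:4|rs=1:4|pad=0:19 ⇒ 0x65880000 ⇒ little 00 00 88 65

00 00 80 E4 00 00 88 65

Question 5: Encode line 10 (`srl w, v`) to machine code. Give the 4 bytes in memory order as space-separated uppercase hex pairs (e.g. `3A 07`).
L10: srl op=0xc:5|rd=8:4|rs=15:4|pad=0:19 ⇒ 0x64780000 ⇒ little 00 00 78 64

00 00 78 64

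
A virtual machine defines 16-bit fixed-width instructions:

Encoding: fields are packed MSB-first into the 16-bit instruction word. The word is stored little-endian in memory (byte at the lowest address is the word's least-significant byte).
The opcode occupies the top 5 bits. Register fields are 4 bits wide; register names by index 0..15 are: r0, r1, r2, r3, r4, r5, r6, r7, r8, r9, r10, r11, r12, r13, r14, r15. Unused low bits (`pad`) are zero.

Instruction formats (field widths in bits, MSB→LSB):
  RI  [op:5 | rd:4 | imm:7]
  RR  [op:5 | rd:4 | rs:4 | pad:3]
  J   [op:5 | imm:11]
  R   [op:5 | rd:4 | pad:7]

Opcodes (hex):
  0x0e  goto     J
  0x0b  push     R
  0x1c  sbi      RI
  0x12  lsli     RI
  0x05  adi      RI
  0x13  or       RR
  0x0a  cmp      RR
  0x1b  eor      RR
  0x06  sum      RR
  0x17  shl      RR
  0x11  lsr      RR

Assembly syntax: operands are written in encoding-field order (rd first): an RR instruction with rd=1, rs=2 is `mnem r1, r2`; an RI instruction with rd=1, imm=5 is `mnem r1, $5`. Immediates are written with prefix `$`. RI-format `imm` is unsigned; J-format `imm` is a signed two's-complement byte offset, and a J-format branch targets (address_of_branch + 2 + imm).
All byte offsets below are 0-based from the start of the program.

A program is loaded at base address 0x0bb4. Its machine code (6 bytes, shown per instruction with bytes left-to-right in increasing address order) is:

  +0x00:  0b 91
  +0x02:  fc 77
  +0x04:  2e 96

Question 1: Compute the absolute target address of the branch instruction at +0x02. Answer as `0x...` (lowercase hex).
0x0bb4

off 0x02: read fc 77 as little → 0x77fc
  op=0x77fc>>11=0xe ⇒ goto (J)
  [10:0] imm=2044 (s11→-4) = $-4
  target = base 0x0bb4 + off 0x02 + 2 + imm -4 = 0x0bb4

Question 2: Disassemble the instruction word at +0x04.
+0x04: 2e 96 ⇒ word 0x962e (little)
  opcode bits[15:11]=0x12: lsli/RI
  rd@[10:7]=0xc ⇒ r12
  imm@[6:0]=0x2e ⇒ $46

lsli r12, $46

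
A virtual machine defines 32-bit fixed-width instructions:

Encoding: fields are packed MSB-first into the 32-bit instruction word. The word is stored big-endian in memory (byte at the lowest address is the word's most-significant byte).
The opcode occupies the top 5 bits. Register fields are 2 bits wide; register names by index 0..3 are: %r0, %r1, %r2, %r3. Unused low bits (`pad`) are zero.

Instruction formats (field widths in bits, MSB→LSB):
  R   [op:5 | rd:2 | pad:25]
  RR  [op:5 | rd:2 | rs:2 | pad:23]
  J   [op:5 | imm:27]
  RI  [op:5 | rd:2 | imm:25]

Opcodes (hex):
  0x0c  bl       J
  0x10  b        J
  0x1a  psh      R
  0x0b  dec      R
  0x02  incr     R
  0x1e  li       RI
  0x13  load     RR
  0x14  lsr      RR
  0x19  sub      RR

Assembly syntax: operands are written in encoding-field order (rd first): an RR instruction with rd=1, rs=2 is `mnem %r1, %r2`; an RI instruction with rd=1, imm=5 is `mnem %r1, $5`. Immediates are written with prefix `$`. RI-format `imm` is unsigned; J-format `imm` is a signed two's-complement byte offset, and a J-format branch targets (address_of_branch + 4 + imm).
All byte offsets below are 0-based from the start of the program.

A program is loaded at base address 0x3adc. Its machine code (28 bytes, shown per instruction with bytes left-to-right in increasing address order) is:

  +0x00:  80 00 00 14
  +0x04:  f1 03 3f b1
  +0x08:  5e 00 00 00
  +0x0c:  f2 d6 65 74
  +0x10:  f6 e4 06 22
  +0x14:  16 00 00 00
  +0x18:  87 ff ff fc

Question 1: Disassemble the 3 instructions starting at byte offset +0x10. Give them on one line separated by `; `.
li %r3, $14943778; incr %r3; b $-4

+0x10: f6 e4 06 22 ⇒ word 0xf6e40622 (big)
  op=0xf6e40622>>27=0x1e ⇒ li (RI)
  rd@[26:25]=0x3 ⇒ %r3
  imm@[24:0]=0xe40622 ⇒ $14943778
+0x14: 16 00 00 00 ⇒ word 0x16000000 (big)
  op=0x16000000>>27=0x2 ⇒ incr (R)
  rd@[26:25]=0x3 ⇒ %r3
+0x18: 87 ff ff fc ⇒ word 0x87fffffc (big)
  op=0x87fffffc>>27=0x10 ⇒ b (J)
  imm@[26:0]=0x7fffffc (s27→-4) ⇒ $-4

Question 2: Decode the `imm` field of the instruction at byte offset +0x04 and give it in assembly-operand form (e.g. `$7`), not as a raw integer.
+0x04: f1 03 3f b1 ⇒ word 0xf1033fb1 (big)
  top 5b → 0x1e → li [RI]
  rd: (w>>25)&0x3=0x0 → %r0
  imm: (w>>0)&0x1ffffff=0x1033fb1 → $16990129

$16990129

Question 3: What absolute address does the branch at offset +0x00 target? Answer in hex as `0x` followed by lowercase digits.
0x3af4

[00] 80 00 00 14 → 0x80000014
  opcode bits[31:27]=0x10: b/J
  [26:0] imm=20 = $20
  target = base 0x3adc + off 0x00 + 4 + imm 20 = 0x3af4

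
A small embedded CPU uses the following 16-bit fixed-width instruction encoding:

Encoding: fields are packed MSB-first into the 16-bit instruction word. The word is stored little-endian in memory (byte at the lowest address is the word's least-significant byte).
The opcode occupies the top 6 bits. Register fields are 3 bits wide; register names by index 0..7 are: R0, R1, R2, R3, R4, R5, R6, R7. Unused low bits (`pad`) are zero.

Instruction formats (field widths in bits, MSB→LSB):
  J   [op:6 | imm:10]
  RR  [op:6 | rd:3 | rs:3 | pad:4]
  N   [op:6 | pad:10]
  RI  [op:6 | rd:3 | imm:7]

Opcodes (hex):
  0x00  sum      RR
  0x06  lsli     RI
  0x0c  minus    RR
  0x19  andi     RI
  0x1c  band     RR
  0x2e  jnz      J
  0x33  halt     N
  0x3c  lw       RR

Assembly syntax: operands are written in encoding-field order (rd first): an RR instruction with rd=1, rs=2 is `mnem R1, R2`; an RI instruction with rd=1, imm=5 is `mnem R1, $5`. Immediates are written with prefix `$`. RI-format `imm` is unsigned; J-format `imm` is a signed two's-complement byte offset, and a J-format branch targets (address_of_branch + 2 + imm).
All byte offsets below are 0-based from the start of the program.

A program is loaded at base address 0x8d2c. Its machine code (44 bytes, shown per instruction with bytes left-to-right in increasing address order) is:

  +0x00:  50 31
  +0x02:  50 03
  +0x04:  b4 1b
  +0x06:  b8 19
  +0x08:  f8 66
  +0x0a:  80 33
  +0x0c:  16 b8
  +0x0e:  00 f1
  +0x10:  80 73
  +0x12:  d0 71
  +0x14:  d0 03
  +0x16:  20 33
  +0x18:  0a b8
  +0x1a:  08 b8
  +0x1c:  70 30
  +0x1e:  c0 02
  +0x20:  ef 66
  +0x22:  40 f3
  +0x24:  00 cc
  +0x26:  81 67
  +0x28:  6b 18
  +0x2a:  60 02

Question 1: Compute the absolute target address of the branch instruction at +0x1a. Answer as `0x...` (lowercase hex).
0x8d50

[1a] 08 b8 → 0xb808
  top 6b → 0x2e → jnz [J]
  [9:0] imm=8 = $8
  target = base 0x8d2c + off 0x1a + 2 + imm 8 = 0x8d50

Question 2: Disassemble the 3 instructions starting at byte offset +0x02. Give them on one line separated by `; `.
off 0x02: read 50 03 as little → 0x0350
  top 6b → 0x0 → sum [RR]
  [9:7] rd=6 = R6
  [6:4] rs=5 = R5
off 0x04: read b4 1b as little → 0x1bb4
  top 6b → 0x6 → lsli [RI]
  [9:7] rd=7 = R7
  [6:0] imm=52 = $52
off 0x06: read b8 19 as little → 0x19b8
  top 6b → 0x6 → lsli [RI]
  [9:7] rd=3 = R3
  [6:0] imm=56 = $56

sum R6, R5; lsli R7, $52; lsli R3, $56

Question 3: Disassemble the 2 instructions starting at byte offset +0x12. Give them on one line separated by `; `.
band R3, R5; sum R7, R5

@+12  little-endian(d0 71) = 0x71d0
  op=0x71d0>>10=0x1c ⇒ band (RR)
  rd: (w>>7)&0x7=0x3 → R3
  rs: (w>>4)&0x7=0x5 → R5
@+14  little-endian(d0 03) = 0x03d0
  op=0x03d0>>10=0x0 ⇒ sum (RR)
  rd: (w>>7)&0x7=0x7 → R7
  rs: (w>>4)&0x7=0x5 → R5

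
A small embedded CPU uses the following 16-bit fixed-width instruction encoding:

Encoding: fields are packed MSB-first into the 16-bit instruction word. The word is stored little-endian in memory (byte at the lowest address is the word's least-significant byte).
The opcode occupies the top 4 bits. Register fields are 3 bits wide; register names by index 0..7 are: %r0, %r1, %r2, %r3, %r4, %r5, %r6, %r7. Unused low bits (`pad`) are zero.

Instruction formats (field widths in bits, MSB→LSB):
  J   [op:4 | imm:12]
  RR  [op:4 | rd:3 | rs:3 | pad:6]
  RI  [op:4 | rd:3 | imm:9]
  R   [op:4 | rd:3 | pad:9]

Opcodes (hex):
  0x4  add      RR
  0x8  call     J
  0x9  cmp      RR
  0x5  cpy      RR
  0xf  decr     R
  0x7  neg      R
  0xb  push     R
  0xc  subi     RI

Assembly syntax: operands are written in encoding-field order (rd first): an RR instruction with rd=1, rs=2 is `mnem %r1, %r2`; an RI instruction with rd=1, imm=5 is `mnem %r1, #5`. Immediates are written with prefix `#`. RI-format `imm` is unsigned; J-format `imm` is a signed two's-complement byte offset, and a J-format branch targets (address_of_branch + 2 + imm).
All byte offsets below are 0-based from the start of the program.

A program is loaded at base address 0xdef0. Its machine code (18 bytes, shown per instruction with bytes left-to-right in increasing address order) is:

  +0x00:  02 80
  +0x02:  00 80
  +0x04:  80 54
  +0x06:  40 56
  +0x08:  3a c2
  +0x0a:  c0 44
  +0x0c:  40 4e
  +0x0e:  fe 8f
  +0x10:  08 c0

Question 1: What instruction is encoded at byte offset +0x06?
cpy %r3, %r1

@+06  little-endian(40 56) = 0x5640
  op=0x5640>>12=0x5 ⇒ cpy (RR)
  rd: (w>>9)&0x7=0x3 → %r3
  rs: (w>>6)&0x7=0x1 → %r1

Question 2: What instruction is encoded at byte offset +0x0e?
call #-2

off 0x0e: read fe 8f as little → 0x8ffe
  top 4b → 0x8 → call [J]
  imm: (w>>0)&0xfff=0xffe (s12→-2) → #-2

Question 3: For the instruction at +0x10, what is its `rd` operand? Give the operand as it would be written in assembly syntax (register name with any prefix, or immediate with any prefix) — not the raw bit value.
%r0

@+10  little-endian(08 c0) = 0xc008
  op=0xc008>>12=0xc ⇒ subi (RI)
  [11:9] rd=0 = %r0
  [8:0] imm=8 = #8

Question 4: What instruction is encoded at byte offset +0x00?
call #2

@+00  little-endian(02 80) = 0x8002
  op=0x8002>>12=0x8 ⇒ call (J)
  [11:0] imm=2 = #2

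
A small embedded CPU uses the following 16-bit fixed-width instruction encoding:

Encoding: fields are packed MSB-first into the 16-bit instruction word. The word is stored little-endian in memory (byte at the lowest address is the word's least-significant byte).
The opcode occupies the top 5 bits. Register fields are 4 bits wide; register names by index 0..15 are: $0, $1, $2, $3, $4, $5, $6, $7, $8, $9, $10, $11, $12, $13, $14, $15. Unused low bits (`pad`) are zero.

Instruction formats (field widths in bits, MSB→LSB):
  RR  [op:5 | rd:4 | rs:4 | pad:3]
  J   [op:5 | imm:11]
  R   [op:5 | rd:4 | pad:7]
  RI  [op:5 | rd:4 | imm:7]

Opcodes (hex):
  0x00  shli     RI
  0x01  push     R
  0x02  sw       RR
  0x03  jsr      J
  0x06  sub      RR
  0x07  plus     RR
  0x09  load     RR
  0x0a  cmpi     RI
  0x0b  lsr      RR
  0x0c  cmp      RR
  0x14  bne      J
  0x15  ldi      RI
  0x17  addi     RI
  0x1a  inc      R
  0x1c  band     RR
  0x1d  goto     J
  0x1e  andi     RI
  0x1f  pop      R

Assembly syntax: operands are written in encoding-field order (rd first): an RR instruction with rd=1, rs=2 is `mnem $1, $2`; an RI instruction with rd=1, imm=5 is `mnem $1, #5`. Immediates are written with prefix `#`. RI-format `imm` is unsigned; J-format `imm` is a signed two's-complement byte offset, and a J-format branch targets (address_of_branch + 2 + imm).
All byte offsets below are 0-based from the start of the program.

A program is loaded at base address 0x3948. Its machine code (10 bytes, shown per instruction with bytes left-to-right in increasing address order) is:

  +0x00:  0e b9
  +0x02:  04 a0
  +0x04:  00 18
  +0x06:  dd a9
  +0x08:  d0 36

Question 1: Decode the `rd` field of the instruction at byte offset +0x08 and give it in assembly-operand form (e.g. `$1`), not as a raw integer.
$13

off 0x08: read d0 36 as little → 0x36d0
  op=0x36d0>>11=0x6 ⇒ sub (RR)
  [10:7] rd=13 = $13
  [6:3] rs=10 = $10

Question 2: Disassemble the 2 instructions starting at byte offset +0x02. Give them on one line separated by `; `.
bne #4; jsr #0

off 0x02: read 04 a0 as little → 0xa004
  op=0xa004>>11=0x14 ⇒ bne (J)
  imm: (w>>0)&0x7ff=0x4 → #4
off 0x04: read 00 18 as little → 0x1800
  op=0x1800>>11=0x3 ⇒ jsr (J)
  imm: (w>>0)&0x7ff=0x0 → #0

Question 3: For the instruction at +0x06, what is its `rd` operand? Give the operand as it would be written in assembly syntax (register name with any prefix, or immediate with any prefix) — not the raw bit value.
[06] dd a9 → 0xa9dd
  top 5b → 0x15 → ldi [RI]
  rd: (w>>7)&0xf=0x3 → $3
  imm: (w>>0)&0x7f=0x5d → #93

$3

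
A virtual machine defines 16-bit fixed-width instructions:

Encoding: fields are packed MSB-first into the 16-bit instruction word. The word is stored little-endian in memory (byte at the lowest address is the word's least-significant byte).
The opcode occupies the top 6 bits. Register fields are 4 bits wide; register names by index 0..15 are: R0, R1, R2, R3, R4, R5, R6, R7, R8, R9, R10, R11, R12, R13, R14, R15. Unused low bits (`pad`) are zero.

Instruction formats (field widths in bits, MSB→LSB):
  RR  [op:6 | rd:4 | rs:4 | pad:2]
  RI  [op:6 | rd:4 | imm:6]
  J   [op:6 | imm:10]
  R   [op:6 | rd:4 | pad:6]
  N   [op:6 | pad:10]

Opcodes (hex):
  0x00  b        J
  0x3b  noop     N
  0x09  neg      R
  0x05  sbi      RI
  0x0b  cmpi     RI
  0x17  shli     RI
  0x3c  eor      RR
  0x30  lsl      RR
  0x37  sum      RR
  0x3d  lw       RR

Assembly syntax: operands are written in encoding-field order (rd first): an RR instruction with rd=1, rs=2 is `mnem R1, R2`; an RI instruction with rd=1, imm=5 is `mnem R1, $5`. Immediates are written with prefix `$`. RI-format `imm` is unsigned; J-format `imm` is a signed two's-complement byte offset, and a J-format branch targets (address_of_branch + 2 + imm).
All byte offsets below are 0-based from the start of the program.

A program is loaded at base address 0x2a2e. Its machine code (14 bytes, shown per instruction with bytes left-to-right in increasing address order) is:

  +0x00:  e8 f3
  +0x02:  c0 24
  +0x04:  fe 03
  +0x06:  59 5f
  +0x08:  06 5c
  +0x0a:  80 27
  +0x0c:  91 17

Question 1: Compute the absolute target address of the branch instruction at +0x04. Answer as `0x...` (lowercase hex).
0x2a32

+0x04: fe 03 ⇒ word 0x03fe (little)
  opcode bits[15:10]=0x0: b/J
  imm@[9:0]=0x3fe (s10→-2) ⇒ $-2
  target = base 0x2a2e + off 0x04 + 2 + imm -2 = 0x2a32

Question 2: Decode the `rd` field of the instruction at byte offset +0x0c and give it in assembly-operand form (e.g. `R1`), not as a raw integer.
R14

[0c] 91 17 → 0x1791
  opcode bits[15:10]=0x5: sbi/RI
  rd: (w>>6)&0xf=0xe → R14
  imm: (w>>0)&0x3f=0x11 → $17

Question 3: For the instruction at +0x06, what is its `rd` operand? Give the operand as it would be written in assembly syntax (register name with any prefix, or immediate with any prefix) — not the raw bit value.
R13

@+06  little-endian(59 5f) = 0x5f59
  top 6b → 0x17 → shli [RI]
  rd: (w>>6)&0xf=0xd → R13
  imm: (w>>0)&0x3f=0x19 → $25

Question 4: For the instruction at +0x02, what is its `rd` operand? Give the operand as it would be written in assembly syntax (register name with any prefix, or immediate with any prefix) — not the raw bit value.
[02] c0 24 → 0x24c0
  op=0x24c0>>10=0x9 ⇒ neg (R)
  rd@[9:6]=0x3 ⇒ R3

R3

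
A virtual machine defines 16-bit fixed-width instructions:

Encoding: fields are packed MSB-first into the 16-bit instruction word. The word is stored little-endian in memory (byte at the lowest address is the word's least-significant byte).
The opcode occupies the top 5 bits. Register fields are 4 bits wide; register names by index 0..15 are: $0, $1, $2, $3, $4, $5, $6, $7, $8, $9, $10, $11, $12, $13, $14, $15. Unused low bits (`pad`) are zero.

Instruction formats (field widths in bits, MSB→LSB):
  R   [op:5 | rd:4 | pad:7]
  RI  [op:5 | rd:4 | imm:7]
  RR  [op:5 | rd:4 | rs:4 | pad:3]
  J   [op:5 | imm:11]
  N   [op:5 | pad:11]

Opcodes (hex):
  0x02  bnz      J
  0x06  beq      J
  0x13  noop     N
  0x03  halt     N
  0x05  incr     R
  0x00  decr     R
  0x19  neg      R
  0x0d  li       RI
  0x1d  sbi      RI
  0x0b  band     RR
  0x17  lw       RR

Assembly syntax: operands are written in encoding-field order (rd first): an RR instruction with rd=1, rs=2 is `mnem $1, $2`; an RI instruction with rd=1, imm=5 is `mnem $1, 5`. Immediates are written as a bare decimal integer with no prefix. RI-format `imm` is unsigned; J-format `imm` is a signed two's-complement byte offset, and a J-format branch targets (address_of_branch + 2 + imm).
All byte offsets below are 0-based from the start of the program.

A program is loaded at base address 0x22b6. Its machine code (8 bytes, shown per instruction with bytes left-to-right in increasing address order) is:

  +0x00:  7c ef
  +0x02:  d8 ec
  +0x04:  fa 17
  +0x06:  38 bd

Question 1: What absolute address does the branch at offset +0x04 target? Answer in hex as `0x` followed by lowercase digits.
0x22b6

[04] fa 17 → 0x17fa
  op=0x17fa>>11=0x2 ⇒ bnz (J)
  [10:0] imm=2042 (s11→-6) = -6
  target = base 0x22b6 + off 0x04 + 2 + imm -6 = 0x22b6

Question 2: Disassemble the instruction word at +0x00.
sbi $14, 124

@+00  little-endian(7c ef) = 0xef7c
  top 5b → 0x1d → sbi [RI]
  rd@[10:7]=0xe ⇒ $14
  imm@[6:0]=0x7c ⇒ 124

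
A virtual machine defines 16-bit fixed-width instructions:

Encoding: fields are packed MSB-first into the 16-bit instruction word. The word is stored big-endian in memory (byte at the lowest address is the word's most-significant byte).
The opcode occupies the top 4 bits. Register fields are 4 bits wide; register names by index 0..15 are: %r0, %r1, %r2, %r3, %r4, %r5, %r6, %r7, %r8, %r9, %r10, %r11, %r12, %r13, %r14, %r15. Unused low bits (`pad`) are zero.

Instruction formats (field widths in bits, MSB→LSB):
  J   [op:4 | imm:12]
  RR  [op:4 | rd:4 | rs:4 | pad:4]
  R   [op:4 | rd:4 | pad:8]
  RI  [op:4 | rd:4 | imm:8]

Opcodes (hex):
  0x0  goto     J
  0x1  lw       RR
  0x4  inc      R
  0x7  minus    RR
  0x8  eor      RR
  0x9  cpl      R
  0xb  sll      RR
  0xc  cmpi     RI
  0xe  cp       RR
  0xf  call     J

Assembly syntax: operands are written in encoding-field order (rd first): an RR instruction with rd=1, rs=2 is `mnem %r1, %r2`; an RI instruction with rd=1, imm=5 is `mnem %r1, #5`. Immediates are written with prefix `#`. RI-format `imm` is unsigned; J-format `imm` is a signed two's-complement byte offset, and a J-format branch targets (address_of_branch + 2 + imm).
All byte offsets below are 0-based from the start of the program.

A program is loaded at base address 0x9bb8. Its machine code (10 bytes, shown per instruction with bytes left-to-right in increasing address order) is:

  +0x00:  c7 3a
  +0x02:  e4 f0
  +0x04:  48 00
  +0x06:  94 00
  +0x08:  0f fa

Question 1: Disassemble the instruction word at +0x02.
cp %r4, %r15

+0x02: e4 f0 ⇒ word 0xe4f0 (big)
  top 4b → 0xe → cp [RR]
  rd: (w>>8)&0xf=0x4 → %r4
  rs: (w>>4)&0xf=0xf → %r15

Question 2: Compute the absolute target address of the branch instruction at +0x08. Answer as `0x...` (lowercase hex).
0x9bbc

[08] 0f fa → 0x0ffa
  op=0x0ffa>>12=0x0 ⇒ goto (J)
  imm@[11:0]=0xffa (s12→-6) ⇒ #-6
  target = base 0x9bb8 + off 0x08 + 2 + imm -6 = 0x9bbc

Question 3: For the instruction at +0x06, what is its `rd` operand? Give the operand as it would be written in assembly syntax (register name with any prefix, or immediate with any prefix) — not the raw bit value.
[06] 94 00 → 0x9400
  top 4b → 0x9 → cpl [R]
  rd@[11:8]=0x4 ⇒ %r4

%r4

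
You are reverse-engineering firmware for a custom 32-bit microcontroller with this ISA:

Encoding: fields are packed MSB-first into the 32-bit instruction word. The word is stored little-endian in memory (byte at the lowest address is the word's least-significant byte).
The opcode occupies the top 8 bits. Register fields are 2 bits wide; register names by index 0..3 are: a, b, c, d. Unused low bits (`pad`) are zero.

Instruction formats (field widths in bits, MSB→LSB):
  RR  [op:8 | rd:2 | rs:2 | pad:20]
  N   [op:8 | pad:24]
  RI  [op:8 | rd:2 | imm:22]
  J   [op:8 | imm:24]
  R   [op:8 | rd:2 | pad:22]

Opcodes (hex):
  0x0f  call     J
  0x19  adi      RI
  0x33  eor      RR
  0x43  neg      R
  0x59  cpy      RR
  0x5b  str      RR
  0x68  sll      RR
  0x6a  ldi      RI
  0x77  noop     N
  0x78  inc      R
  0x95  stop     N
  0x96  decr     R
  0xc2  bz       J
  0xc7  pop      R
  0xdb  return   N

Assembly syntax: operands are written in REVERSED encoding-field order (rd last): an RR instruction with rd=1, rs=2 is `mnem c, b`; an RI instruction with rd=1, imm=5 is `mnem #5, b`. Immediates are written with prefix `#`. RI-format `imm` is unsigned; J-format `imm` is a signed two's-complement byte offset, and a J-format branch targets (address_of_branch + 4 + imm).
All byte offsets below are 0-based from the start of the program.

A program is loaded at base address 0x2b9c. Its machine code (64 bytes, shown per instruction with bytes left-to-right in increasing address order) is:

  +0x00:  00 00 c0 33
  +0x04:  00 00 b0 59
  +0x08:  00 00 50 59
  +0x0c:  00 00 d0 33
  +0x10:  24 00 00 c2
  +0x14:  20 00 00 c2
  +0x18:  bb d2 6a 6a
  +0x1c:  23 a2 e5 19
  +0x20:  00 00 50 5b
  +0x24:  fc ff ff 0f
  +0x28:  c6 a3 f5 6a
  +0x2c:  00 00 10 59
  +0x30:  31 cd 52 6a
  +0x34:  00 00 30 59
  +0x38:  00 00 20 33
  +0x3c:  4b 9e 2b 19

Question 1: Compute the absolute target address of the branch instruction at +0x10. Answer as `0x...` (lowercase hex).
0x2bd4

+0x10: 24 00 00 c2 ⇒ word 0xc2000024 (little)
  opcode bits[31:24]=0xc2: bz/J
  [23:0] imm=36 = #36
  target = base 0x2b9c + off 0x10 + 4 + imm 36 = 0x2bd4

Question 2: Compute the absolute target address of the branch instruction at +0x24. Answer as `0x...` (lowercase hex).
0x2bc0

off 0x24: read fc ff ff 0f as little → 0x0ffffffc
  top 8b → 0xf → call [J]
  imm@[23:0]=0xfffffc (s24→-4) ⇒ #-4
  target = base 0x2b9c + off 0x24 + 4 + imm -4 = 0x2bc0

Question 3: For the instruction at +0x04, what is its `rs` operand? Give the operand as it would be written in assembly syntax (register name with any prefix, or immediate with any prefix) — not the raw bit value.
d

off 0x04: read 00 00 b0 59 as little → 0x59b00000
  opcode bits[31:24]=0x59: cpy/RR
  [23:22] rd=2 = c
  [21:20] rs=3 = d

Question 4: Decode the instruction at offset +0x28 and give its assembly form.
@+28  little-endian(c6 a3 f5 6a) = 0x6af5a3c6
  op=0x6af5a3c6>>24=0x6a ⇒ ldi (RI)
  rd@[23:22]=0x3 ⇒ d
  imm@[21:0]=0x35a3c6 ⇒ #3515334

ldi #3515334, d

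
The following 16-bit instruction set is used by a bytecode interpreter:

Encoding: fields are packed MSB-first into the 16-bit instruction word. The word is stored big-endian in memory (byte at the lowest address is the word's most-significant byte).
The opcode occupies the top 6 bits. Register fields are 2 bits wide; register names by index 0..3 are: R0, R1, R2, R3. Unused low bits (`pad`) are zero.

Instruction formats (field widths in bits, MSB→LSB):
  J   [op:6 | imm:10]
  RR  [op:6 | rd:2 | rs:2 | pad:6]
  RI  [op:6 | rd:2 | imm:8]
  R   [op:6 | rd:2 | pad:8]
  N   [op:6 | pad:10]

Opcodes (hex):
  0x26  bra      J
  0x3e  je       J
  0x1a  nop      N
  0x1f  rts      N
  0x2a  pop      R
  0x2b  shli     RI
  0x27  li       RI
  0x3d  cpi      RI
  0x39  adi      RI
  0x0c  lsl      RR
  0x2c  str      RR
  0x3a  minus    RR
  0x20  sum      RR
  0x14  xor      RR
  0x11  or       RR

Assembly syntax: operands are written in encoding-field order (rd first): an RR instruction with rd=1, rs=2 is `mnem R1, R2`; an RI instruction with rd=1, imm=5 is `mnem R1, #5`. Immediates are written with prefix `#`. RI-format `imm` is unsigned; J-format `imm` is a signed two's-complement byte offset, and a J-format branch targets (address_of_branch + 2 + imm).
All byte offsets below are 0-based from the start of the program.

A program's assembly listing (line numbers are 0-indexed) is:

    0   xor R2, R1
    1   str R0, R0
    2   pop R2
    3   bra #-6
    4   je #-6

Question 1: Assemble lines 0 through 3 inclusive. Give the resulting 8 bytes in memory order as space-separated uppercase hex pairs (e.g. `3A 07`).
line 0 (xor): pack op=0x14:6|rd=2:2|rs=1:2|pad=0:6 = 0x5240; big→ 52 40
line 1 (str): pack op=0x2c:6|rd=0:2|rs=0:2|pad=0:6 = 0xb000; big→ b0 00
line 2 (pop): pack op=0x2a:6|rd=2:2|pad=0:8 = 0xaa00; big→ aa 00
line 3 (bra): pack op=0x26:6|imm=-6:10 = 0x9bfa; big→ 9b fa

52 40 B0 00 AA 00 9B FA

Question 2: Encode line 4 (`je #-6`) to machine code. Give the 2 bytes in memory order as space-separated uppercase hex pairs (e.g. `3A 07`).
4. je fields op=0x3e:6|imm=-6:10 → word fbfah → fb fa

FB FA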